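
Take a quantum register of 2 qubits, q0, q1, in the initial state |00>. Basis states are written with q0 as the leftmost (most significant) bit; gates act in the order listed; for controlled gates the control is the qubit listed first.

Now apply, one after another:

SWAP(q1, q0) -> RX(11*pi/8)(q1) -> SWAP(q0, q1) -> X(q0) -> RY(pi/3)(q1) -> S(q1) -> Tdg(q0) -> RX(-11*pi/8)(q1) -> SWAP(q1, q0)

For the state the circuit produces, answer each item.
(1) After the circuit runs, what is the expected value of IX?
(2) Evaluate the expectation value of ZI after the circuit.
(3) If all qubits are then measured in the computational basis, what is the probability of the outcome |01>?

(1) The observable IX averages to -sqrt(2*sqrt(2) + 4)/4.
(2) The observable ZI averages to -sqrt(2 - sqrt(2))/4 + sqrt(3*sqrt(2) + 6)/4.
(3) Outcome |01> occurs with probability (2 - sqrt(2 - sqrt(2)))*(-sqrt(2 - sqrt(2)) + sqrt(3*sqrt(2) + 6) + 4)/32.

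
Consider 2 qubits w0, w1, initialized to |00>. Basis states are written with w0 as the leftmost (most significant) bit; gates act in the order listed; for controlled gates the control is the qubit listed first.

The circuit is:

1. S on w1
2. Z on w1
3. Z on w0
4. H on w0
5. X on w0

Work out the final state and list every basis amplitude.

After the circuit, the state carries amplitude sqrt(2)/2 on |00>, 0 on |01>, sqrt(2)/2 on |10>, 0 on |11>.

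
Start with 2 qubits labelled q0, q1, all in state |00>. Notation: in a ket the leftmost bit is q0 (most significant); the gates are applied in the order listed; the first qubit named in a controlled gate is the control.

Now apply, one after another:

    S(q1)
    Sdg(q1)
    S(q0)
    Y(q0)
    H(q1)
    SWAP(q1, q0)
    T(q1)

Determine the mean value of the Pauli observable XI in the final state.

The observable XI averages to 1. Key observation: gates 1-2 undo each other exactly, leaving only the rest of the circuit to track.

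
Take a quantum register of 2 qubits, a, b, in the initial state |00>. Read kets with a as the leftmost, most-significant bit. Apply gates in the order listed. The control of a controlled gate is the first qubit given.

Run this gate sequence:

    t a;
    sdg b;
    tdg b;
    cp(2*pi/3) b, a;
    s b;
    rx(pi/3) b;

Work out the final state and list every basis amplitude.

The resulting statevector has amplitude sqrt(3)/2 on |00>, -I/2 on |01>, 0 on |10>, 0 on |11>.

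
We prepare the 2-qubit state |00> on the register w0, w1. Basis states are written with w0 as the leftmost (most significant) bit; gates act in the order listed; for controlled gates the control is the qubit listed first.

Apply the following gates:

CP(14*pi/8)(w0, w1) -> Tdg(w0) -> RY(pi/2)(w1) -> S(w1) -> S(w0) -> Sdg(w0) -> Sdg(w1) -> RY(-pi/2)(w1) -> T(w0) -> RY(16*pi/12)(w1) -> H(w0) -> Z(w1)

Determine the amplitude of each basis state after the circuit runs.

The final amplitudes are -sqrt(2)/4 on |00>, -sqrt(6)/4 on |01>, -sqrt(2)/4 on |10>, -sqrt(6)/4 on |11>.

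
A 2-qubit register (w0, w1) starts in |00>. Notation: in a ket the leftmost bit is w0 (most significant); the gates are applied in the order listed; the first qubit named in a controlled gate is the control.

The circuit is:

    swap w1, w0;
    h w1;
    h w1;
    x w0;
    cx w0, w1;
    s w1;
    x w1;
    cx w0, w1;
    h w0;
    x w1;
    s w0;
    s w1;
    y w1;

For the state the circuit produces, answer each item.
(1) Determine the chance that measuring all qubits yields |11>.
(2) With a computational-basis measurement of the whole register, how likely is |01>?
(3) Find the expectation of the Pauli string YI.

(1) The probability of measuring |11> is 1/2.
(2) The probability of measuring |01> is 1/2.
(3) The expectation value of YI is -1.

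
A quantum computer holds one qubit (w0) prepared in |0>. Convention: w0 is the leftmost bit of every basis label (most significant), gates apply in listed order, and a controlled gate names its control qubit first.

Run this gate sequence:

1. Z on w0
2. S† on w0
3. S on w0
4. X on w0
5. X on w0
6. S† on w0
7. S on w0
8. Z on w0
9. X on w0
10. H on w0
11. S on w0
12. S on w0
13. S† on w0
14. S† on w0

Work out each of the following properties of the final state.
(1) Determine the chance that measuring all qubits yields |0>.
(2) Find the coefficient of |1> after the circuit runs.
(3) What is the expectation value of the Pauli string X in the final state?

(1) The probability of measuring |0> is 1/2. Key observation: steps 1-8 multiply out to the identity, so the circuit reduces to the remaining gates.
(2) The final state's coefficient on |1> equals -sqrt(2)/2.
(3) The observable X averages to -1.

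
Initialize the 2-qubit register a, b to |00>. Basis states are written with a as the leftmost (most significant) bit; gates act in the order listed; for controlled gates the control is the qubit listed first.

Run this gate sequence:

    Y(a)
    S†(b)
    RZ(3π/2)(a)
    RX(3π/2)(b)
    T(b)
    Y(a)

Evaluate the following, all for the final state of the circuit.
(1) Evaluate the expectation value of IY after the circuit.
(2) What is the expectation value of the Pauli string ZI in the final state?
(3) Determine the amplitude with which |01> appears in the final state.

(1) The observable IY averages to sqrt(2)/2.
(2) In the final state, ZI has expectation 1.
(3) The final state's coefficient on |01> equals sqrt(2)*I/2.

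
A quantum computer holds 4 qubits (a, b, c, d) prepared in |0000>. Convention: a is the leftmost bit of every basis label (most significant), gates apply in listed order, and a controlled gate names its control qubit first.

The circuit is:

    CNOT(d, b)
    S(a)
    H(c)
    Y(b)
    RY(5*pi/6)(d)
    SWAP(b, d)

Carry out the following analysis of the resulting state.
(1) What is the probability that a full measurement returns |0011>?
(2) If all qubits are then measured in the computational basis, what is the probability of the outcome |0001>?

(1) A full measurement returns |0011> with probability 1/4 - sqrt(3)/8.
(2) The probability of measuring |0001> is 1/4 - sqrt(3)/8.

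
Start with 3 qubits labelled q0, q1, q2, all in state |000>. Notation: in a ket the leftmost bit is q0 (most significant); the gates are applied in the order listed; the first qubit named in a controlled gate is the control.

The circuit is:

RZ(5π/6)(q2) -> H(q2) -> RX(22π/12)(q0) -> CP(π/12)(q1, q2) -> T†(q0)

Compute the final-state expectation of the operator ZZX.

In the final state, ZZX has expectation sqrt(3)/2.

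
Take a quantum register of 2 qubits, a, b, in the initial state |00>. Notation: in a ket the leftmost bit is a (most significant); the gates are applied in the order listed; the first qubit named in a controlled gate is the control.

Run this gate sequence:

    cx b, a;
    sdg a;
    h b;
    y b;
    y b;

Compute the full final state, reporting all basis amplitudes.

The final amplitudes are sqrt(2)/2 on |00>, sqrt(2)/2 on |01>, 0 on |10>, 0 on |11>.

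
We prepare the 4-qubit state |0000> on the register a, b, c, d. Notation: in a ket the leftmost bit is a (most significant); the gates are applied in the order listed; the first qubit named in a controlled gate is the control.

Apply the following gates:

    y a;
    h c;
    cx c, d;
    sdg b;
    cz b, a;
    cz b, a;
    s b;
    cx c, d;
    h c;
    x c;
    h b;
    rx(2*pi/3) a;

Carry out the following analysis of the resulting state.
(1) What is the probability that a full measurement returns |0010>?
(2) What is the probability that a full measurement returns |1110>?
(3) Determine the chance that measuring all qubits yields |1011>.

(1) Outcome |0010> occurs with probability 3/8. Key observation: steps 2-9 multiply out to the identity, so the circuit reduces to the remaining gates.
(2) The probability of measuring |1110> is 1/8.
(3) The probability of measuring |1011> is 0.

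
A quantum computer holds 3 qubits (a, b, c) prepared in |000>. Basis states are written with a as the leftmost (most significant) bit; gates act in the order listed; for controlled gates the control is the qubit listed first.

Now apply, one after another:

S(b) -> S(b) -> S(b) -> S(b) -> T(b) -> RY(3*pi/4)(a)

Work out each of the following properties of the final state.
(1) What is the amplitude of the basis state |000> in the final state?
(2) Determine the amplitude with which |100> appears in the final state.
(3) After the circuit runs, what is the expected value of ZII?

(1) The final state's coefficient on |000> equals sqrt(2 - sqrt(2))/2. Key observation: gates 1-4 undo each other exactly, leaving only the rest of the circuit to track.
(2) The amplitude on |100> is sqrt(sqrt(2) + 2)/2.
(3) The expectation value of ZII is -sqrt(2)/2.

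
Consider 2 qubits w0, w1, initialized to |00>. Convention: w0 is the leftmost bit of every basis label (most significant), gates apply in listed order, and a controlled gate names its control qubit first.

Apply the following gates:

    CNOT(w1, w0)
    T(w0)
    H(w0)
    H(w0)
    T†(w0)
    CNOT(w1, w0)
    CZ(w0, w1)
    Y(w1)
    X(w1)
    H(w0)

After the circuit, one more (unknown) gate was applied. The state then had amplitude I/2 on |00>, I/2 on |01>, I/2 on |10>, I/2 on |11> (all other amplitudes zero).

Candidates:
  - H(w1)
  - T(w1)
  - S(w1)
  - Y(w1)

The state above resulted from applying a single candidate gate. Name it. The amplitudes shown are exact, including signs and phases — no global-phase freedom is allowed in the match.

The applied gate was H(w1). Key observation: the block from step 1 through step 6 cancels to the identity and can be dropped.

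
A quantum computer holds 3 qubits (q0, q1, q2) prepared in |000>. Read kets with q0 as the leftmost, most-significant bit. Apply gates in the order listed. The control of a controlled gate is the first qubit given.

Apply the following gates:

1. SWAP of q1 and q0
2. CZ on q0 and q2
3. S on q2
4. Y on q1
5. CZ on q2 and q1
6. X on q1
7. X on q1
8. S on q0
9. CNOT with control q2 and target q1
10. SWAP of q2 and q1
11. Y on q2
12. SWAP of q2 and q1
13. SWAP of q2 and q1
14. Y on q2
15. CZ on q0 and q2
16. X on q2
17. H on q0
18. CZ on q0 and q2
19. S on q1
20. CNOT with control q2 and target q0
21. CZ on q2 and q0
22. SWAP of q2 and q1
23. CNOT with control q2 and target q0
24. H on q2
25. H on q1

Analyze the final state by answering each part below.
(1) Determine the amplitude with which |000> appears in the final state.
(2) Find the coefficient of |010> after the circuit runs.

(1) |000> carries amplitude sqrt(2)*I/4 in the final state. Key observation: the block from step 11 through step 14 cancels to the identity and can be dropped.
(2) The amplitude on |010> is sqrt(2)*I/4.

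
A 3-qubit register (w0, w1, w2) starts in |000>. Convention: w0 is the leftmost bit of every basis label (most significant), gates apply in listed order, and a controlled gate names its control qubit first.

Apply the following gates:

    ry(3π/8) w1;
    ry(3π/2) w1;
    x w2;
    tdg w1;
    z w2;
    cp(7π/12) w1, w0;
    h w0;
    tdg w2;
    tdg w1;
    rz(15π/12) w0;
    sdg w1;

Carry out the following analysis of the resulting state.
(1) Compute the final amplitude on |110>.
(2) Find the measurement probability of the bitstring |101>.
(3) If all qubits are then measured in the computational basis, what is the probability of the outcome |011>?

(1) The amplitude on |110> is 0.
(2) Outcome |101> occurs with probability sqrt(sqrt(2) + 2)/8 + 1/4.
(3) Outcome |011> occurs with probability 1/4 - sqrt(sqrt(2) + 2)/8.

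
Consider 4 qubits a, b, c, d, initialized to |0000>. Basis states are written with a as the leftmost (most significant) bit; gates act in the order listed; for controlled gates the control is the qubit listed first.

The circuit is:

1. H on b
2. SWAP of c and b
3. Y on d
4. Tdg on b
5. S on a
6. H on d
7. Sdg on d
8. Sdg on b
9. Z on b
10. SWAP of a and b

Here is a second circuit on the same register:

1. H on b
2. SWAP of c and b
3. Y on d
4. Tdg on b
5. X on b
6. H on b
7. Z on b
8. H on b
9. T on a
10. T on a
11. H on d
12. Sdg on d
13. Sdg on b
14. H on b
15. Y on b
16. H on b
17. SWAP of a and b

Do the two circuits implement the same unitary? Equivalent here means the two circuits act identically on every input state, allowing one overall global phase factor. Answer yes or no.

No — the two circuits implement different unitaries, even allowing a global phase.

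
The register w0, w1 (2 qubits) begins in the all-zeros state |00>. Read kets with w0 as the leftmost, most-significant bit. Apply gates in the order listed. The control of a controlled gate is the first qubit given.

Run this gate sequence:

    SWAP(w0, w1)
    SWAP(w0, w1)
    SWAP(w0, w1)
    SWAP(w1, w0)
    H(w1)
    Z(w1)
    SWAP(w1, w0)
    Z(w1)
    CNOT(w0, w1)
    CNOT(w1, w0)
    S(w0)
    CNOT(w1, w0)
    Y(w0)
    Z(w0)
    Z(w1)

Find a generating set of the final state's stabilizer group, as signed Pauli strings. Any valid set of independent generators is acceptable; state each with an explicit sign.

The stabilizer group can be generated by +XX, -ZZ, among other valid generating sets. Key observation: steps 2-3 multiply out to the identity, so the circuit reduces to the remaining gates.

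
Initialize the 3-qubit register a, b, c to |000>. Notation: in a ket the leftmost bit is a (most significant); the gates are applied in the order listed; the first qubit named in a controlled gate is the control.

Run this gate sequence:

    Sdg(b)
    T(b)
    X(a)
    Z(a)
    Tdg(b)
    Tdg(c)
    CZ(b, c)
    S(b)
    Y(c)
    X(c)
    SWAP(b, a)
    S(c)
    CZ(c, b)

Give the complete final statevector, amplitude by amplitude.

The final amplitudes are -I on |010>, and 0 on every other basis state.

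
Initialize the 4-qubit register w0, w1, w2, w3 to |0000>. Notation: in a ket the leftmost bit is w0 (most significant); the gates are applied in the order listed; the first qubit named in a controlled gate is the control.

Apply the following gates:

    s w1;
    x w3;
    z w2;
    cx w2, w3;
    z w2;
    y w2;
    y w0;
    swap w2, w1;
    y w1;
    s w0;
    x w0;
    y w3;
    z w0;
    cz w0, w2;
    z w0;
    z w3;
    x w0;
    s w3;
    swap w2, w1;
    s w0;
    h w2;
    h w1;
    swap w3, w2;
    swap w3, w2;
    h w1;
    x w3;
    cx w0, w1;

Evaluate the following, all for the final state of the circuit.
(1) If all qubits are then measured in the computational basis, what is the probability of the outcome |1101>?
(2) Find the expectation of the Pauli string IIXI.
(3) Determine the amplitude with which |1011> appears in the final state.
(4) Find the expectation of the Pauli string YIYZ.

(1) A full measurement returns |1101> with probability 1/2. Key observation: steps 22-25 multiply out to the identity, so the circuit reduces to the remaining gates.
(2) In the final state, IIXI has expectation 1.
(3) The final state's coefficient on |1011> equals 0.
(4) The observable YIYZ averages to 0.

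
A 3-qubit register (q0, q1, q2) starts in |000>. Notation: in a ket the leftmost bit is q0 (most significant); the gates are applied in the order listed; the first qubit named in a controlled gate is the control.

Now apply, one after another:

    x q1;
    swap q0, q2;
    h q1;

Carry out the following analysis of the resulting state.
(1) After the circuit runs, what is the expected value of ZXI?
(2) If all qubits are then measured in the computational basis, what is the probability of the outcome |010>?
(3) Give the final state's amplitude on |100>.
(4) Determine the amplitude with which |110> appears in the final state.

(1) In the final state, ZXI has expectation -1.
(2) Outcome |010> occurs with probability 1/2.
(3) The final state's coefficient on |100> equals 0.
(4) The amplitude on |110> is 0.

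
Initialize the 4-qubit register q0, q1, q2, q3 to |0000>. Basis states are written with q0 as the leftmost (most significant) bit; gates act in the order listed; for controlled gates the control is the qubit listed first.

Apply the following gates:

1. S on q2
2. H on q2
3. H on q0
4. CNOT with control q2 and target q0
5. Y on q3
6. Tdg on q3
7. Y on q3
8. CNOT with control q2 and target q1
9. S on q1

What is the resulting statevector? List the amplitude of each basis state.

After the circuit, the state carries amplitude -exp(3*I*pi/4)/2 on |0000>, exp(I*pi/4)/2 on |0110>, -exp(3*I*pi/4)/2 on |1000>, exp(I*pi/4)/2 on |1110>, and 0 on every other basis state.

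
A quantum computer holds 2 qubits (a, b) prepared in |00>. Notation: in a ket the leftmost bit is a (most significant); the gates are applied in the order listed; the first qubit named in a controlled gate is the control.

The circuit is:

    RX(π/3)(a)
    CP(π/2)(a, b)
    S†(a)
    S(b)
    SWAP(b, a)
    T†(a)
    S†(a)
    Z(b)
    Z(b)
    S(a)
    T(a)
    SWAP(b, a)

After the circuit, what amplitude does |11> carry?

|11> carries amplitude 0 in the final state.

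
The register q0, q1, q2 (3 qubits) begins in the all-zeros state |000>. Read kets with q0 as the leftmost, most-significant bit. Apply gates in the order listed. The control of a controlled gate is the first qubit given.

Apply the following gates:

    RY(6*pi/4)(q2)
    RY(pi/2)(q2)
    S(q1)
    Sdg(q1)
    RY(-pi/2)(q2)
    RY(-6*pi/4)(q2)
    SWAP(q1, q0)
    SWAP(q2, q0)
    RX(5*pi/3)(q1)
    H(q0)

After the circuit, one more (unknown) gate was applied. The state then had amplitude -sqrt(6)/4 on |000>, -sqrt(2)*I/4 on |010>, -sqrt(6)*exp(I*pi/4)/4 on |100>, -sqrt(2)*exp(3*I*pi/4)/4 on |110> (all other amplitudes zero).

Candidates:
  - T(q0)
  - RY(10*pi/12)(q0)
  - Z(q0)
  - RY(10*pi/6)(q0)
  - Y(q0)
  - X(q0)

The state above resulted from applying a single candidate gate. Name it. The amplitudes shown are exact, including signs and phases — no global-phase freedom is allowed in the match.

The unique candidate consistent with the amplitudes is T(q0).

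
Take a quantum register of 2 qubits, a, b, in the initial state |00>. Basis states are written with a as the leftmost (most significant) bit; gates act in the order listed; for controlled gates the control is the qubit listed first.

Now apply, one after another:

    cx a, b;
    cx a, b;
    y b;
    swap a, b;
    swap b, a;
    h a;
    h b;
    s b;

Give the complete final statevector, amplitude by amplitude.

After the circuit, the state carries amplitude I/2 on |00>, 1/2 on |01>, I/2 on |10>, 1/2 on |11>. Key observation: steps 1-2 multiply out to the identity, so the circuit reduces to the remaining gates.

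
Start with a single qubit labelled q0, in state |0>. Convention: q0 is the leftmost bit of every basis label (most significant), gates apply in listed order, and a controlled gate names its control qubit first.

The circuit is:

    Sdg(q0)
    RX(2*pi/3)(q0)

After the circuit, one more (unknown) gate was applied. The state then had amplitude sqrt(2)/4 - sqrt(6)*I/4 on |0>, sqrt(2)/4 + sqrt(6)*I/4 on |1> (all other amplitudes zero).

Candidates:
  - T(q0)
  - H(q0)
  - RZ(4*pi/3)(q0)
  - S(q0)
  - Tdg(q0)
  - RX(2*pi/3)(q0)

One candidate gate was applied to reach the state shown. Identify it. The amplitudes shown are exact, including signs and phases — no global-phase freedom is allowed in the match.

It was H(q0) that produced the state shown.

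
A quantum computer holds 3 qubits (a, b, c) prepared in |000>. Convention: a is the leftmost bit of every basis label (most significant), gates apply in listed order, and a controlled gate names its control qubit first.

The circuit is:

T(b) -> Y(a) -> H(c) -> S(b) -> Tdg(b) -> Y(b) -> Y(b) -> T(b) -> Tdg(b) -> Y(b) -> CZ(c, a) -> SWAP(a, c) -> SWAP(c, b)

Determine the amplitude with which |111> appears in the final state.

The final state's coefficient on |111> equals sqrt(2)/2. Key observation: the block from step 5 through step 8 cancels to the identity and can be dropped.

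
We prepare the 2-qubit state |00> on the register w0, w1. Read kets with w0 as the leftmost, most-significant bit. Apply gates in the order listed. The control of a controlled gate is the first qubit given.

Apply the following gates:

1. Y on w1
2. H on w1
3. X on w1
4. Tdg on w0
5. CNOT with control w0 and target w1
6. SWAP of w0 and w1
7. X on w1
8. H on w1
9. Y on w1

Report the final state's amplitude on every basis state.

The final amplitudes are 1/2 on |00>, 1/2 on |01>, -1/2 on |10>, -1/2 on |11>.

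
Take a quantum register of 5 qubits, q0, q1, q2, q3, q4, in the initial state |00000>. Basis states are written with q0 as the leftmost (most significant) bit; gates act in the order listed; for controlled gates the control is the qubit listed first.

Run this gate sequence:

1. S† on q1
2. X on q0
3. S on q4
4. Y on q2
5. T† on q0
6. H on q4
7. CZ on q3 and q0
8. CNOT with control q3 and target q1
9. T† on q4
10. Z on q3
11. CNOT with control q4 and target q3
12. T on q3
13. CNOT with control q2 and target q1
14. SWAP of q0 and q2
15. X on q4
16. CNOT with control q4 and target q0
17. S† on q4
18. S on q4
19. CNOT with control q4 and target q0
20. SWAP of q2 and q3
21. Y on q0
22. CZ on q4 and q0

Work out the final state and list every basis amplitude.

The final amplitudes are -sqrt(2)*exp(3*I*pi/4)/2 on |01011>, -sqrt(2)*exp(3*I*pi/4)/2 on |01110>, and 0 on every other basis state.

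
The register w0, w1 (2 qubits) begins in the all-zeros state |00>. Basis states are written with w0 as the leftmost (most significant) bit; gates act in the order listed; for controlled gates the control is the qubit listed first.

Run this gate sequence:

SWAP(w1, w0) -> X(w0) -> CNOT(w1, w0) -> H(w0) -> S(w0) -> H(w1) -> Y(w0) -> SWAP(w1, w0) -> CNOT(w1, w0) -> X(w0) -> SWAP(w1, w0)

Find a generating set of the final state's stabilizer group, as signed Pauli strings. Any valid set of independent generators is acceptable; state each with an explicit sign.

The final state is stabilized by the group generated by -YI, +IX; other independent generating sets are equally valid.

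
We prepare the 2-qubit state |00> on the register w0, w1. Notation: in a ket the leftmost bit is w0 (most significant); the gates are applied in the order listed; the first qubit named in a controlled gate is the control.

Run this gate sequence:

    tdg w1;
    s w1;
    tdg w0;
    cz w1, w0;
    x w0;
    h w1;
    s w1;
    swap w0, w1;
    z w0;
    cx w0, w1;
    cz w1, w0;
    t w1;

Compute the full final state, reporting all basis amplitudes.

After the circuit, the state carries amplitude 0 on |00>, sqrt(2)*exp(I*pi/4)/2 on |01>, -sqrt(2)*I/2 on |10>, 0 on |11>.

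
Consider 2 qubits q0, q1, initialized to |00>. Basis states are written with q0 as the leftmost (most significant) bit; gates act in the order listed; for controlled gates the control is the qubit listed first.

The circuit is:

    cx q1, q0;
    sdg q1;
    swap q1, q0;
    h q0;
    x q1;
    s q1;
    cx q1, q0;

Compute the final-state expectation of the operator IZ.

The expectation value of IZ is -1.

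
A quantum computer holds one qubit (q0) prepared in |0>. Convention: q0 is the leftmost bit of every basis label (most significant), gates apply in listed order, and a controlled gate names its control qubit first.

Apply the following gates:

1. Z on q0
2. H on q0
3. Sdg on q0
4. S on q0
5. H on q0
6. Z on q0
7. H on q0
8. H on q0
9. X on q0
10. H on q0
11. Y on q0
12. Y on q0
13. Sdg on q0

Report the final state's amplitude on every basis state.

The resulting statevector has amplitude sqrt(2)/2 on |0>, sqrt(2)*I/2 on |1>. Key observation: gates 2-5 undo each other exactly, leaving only the rest of the circuit to track.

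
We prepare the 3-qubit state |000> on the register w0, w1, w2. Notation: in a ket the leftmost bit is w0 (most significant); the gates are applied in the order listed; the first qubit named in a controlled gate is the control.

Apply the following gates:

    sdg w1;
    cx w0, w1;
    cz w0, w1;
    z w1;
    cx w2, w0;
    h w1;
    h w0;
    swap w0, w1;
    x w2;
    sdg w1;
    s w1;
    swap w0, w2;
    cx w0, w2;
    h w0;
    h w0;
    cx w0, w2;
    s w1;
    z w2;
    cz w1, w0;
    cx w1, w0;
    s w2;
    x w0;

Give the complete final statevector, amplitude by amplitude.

The resulting statevector has amplitude 1/2 on |000>, -I/2 on |001>, 0 on |010>, 0 on |011>, 0 on |100>, 0 on |101>, -I/2 on |110>, -1/2 on |111>.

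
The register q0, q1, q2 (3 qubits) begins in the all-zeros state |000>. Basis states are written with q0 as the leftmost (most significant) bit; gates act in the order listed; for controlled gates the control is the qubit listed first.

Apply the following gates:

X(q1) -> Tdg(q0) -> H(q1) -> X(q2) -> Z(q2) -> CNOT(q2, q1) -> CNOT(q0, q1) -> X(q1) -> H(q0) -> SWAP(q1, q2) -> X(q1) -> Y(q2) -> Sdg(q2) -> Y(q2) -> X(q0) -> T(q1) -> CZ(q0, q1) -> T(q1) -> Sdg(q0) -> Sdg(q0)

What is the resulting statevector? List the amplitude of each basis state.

The final amplitudes are I/2 on |000>, 1/2 on |001>, 0 on |010>, 0 on |011>, -I/2 on |100>, -1/2 on |101>, 0 on |110>, 0 on |111>.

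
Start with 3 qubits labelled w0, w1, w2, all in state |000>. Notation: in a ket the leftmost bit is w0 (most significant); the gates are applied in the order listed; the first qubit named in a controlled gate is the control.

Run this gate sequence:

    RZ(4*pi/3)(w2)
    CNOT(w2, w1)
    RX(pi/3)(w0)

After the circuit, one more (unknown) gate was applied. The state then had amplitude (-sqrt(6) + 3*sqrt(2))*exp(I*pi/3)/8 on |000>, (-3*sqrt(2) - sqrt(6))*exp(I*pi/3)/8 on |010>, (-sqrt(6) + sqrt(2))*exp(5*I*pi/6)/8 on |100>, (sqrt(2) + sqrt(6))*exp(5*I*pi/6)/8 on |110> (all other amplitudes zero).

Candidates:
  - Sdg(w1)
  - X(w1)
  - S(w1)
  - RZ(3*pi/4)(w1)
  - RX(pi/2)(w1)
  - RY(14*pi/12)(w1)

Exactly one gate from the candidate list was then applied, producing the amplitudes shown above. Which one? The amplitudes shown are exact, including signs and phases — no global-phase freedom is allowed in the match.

The applied gate was RY(14*pi/12)(w1).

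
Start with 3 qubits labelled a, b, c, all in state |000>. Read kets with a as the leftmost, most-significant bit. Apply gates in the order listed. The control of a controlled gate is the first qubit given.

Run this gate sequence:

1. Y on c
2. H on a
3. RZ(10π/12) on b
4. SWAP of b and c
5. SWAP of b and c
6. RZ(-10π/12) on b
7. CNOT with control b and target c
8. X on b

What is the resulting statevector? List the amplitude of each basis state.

The final amplitudes are sqrt(2)*I/2 on |011>, sqrt(2)*I/2 on |111>, and 0 on every other basis state. Key observation: steps 3-6 multiply out to the identity, so the circuit reduces to the remaining gates.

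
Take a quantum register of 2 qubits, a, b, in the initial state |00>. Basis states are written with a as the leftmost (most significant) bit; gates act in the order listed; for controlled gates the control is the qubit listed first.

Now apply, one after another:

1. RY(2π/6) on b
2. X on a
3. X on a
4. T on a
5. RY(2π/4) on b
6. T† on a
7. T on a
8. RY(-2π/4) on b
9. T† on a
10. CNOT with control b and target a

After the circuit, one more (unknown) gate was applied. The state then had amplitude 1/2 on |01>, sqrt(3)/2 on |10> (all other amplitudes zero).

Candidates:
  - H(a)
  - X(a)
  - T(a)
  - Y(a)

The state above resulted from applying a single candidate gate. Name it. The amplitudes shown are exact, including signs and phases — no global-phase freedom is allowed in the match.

It was X(a) that produced the state shown. Key observation: steps 4-9 multiply out to the identity, so the circuit reduces to the remaining gates.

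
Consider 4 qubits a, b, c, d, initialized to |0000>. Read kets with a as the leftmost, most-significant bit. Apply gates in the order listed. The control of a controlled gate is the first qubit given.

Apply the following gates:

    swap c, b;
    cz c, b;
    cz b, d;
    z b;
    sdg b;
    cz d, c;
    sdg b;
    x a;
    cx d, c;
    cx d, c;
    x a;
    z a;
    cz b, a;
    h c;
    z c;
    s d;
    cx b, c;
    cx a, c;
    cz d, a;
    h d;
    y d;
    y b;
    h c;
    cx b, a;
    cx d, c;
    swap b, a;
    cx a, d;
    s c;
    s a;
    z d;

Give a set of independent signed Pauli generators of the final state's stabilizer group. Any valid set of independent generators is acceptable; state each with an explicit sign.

One valid set of independent stabilizer generators is +IIXY, -ZIII, -IZII, +IIZZ (any independent generating set of the same group is equally correct). Key observation: gates 8-11 undo each other exactly, leaving only the rest of the circuit to track.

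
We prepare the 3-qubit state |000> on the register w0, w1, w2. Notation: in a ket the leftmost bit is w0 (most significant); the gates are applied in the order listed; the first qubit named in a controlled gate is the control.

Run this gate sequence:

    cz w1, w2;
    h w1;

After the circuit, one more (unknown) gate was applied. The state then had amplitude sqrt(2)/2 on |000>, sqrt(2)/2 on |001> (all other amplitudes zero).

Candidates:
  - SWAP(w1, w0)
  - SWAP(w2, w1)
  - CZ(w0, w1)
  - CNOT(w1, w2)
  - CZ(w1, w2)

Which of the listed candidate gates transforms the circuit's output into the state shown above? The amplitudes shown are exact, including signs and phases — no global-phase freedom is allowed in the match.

It was SWAP(w2, w1) that produced the state shown.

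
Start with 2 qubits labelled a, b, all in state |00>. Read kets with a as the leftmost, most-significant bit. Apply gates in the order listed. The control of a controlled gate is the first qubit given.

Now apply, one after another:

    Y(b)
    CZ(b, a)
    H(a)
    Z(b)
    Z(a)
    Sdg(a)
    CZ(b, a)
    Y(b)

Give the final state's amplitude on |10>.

The amplitude on |10> is sqrt(2)*I/2.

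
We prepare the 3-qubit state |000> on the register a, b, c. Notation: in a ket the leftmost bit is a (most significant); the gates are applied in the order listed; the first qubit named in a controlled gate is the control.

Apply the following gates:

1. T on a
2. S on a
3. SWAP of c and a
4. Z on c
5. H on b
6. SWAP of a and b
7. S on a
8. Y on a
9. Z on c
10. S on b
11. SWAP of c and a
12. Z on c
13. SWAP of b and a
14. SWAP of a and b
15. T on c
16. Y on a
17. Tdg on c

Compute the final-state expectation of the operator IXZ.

The observable IXZ averages to 0.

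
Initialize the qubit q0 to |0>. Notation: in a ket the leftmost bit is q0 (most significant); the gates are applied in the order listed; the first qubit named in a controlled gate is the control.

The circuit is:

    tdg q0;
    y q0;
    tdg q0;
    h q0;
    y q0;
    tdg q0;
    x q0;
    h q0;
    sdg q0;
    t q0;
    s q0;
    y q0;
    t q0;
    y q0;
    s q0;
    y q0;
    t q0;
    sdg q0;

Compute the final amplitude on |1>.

|1> carries amplitude -1/2 - exp(I*pi/4)/2 in the final state.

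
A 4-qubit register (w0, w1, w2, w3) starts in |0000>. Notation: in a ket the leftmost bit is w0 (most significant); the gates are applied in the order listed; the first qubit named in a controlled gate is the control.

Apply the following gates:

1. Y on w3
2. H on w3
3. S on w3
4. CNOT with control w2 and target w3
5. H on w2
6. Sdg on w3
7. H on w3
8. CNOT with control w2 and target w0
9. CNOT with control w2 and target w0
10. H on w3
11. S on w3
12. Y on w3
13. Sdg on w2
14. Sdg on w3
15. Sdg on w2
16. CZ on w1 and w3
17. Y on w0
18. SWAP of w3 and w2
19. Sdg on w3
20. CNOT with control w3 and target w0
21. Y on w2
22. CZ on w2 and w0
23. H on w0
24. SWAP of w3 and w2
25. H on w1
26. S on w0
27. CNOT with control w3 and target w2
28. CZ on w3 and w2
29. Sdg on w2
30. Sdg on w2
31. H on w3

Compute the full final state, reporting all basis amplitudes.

The final amplitudes are sqrt(2)*(-1 + I)/8 on |0000>, sqrt(2)*(1 + I)/8 on |0001>, sqrt(2)*(1 - I)/8 on |0010>, sqrt(2)*(1 + I)/8 on |0011>, sqrt(2)*(-1 + I)/8 on |0100>, sqrt(2)*(1 + I)/8 on |0101>, sqrt(2)*(1 - I)/8 on |0110>, sqrt(2)*(1 + I)/8 on |0111>, sqrt(2)*(1 - I)/8 on |1000>, sqrt(2)*(1 + I)/8 on |1001>, sqrt(2)*(-1 + I)/8 on |1010>, sqrt(2)*(1 + I)/8 on |1011>, sqrt(2)*(1 - I)/8 on |1100>, sqrt(2)*(1 + I)/8 on |1101>, sqrt(2)*(-1 + I)/8 on |1110>, sqrt(2)*(1 + I)/8 on |1111>. Key observation: the block from step 6 through step 11 cancels to the identity and can be dropped.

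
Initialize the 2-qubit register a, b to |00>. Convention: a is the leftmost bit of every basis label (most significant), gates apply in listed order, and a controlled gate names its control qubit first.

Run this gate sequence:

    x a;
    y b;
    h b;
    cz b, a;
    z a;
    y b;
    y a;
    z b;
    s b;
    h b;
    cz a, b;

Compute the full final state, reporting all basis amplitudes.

The final amplitudes are -1/2 + I/2 on |00>, 1/2 + I/2 on |01>, 0 on |10>, 0 on |11>.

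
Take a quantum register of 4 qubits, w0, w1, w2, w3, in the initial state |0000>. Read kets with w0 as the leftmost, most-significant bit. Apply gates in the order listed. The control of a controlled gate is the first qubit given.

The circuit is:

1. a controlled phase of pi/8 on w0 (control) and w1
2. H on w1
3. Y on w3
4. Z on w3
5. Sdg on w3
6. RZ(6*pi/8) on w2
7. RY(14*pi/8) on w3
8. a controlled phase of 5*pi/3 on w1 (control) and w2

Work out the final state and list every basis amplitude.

The resulting statevector has amplitude -sqrt(4 - 2*sqrt(2))*exp(5*I*pi/8)/4 on |0000>, -sqrt(2*sqrt(2) + 4)*exp(5*I*pi/8)/4 on |0001>, -sqrt(4 - 2*sqrt(2))*exp(5*I*pi/8)/4 on |0100>, -sqrt(2*sqrt(2) + 4)*exp(5*I*pi/8)/4 on |0101>, and 0 on every other basis state.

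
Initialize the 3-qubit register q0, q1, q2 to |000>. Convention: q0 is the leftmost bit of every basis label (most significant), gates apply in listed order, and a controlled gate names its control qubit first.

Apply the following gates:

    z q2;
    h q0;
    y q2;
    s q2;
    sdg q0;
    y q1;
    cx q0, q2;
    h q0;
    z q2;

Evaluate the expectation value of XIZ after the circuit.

The expectation value of XIZ is -1.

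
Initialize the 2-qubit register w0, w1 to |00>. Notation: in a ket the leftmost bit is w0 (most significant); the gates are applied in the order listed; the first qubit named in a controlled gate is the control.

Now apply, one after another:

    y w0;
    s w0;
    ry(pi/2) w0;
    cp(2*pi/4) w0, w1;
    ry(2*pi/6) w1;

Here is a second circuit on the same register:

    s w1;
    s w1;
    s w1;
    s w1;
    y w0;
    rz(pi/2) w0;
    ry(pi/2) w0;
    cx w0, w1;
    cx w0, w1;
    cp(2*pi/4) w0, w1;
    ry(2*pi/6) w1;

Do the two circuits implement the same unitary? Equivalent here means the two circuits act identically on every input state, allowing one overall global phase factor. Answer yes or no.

Yes: on every input state the two circuits agree up to one overall phase factor.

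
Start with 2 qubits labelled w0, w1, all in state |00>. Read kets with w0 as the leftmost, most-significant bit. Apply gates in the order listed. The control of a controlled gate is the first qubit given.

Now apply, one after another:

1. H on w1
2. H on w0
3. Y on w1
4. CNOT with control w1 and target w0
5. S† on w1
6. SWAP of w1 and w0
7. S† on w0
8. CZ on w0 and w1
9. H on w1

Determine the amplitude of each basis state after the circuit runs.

The final amplitudes are -sqrt(2)*I/2 on |00>, 0 on |01>, 0 on |10>, -sqrt(2)*I/2 on |11>.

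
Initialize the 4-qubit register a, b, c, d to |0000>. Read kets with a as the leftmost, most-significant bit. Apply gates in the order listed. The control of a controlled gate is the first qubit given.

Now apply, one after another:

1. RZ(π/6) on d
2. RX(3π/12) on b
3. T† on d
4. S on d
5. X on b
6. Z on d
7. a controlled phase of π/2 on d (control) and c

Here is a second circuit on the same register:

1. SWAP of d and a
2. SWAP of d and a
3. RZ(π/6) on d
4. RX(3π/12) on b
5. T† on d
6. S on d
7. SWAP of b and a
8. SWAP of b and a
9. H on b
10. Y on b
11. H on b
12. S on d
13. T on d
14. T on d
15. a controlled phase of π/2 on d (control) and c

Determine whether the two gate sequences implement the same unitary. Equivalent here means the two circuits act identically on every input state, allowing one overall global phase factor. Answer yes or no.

No: there is an input state on which the two circuits produce genuinely different outputs (not merely differing by a phase).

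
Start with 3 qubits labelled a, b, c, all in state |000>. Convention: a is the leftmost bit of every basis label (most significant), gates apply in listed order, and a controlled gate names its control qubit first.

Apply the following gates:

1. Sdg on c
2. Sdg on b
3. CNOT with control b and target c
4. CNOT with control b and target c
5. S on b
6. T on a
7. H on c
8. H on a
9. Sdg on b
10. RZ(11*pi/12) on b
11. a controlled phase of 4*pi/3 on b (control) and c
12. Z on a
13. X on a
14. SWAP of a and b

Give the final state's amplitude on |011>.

The final state's coefficient on |011> equals -exp(13*I*pi/24)/2. Key observation: steps 2-5 multiply out to the identity, so the circuit reduces to the remaining gates.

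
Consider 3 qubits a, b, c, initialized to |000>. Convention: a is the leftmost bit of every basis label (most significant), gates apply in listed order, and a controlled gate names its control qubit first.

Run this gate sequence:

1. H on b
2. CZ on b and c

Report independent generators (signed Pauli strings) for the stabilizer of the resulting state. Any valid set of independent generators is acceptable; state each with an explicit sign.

The final state is stabilized by the group generated by +IXI, +ZII, +IIZ; other independent generating sets are equally valid.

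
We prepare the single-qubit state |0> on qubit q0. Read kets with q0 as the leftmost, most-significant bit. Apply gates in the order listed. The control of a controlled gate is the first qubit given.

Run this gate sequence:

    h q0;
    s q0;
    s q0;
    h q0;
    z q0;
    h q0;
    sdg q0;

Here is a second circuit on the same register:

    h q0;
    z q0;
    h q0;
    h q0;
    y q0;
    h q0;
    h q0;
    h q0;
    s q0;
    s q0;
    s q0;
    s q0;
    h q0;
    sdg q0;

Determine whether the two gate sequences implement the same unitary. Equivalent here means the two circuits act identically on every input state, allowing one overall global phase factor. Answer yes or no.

No, they are not equivalent — no single phase factor reconciles the two unitaries.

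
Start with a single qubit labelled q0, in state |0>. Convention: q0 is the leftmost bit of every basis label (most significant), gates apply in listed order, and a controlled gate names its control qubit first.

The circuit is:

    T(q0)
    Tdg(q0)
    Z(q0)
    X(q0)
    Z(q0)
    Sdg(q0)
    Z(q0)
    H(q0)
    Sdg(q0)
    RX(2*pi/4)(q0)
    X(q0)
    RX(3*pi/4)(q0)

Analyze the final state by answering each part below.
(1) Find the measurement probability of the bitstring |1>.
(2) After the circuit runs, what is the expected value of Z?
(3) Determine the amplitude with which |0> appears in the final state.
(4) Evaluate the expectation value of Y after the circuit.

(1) The probability of measuring |1> is 1/2 - sqrt(2)/4.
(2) The expectation value of Z is sqrt(2)/2.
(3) The final state's coefficient on |0> equals -sqrt(sqrt(2) + 2)/2.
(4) The expectation value of Y is sqrt(2)/2.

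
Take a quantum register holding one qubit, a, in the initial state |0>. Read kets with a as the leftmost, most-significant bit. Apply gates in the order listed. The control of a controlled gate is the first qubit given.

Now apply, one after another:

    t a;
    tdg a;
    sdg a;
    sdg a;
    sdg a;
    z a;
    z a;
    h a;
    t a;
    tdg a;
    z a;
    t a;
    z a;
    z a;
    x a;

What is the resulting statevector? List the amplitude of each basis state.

The resulting statevector has amplitude -sqrt(2)*exp(I*pi/4)/2 on |0>, sqrt(2)/2 on |1>.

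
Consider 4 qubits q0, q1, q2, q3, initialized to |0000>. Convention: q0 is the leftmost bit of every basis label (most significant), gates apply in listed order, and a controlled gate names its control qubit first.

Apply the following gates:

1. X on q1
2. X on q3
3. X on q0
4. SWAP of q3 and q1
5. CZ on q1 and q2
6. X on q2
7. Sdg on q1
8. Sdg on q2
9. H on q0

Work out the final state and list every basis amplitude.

After the circuit, the state carries amplitude -sqrt(2)/2 on |0111>, sqrt(2)/2 on |1111>, and 0 on every other basis state.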